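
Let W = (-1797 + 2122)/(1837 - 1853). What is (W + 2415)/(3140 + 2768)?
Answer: 38315/94528 ≈ 0.40533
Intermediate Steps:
W = -325/16 (W = 325/(-16) = 325*(-1/16) = -325/16 ≈ -20.313)
(W + 2415)/(3140 + 2768) = (-325/16 + 2415)/(3140 + 2768) = (38315/16)/5908 = (38315/16)*(1/5908) = 38315/94528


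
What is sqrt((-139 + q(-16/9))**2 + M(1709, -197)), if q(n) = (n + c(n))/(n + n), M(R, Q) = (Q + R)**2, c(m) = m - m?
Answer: sqrt(9221305)/2 ≈ 1518.3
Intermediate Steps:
c(m) = 0
q(n) = 1/2 (q(n) = (n + 0)/(n + n) = n/((2*n)) = n*(1/(2*n)) = 1/2)
sqrt((-139 + q(-16/9))**2 + M(1709, -197)) = sqrt((-139 + 1/2)**2 + (-197 + 1709)**2) = sqrt((-277/2)**2 + 1512**2) = sqrt(76729/4 + 2286144) = sqrt(9221305/4) = sqrt(9221305)/2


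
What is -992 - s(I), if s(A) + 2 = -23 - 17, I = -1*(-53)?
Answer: -950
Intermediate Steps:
I = 53
s(A) = -42 (s(A) = -2 + (-23 - 17) = -2 - 40 = -42)
-992 - s(I) = -992 - 1*(-42) = -992 + 42 = -950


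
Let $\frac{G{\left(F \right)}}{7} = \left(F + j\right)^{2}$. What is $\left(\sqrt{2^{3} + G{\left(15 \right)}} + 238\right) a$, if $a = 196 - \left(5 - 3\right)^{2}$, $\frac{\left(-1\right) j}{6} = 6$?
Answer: $45696 + 192 \sqrt{3095} \approx 56378.0$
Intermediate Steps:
$j = -36$ ($j = \left(-6\right) 6 = -36$)
$G{\left(F \right)} = 7 \left(-36 + F\right)^{2}$ ($G{\left(F \right)} = 7 \left(F - 36\right)^{2} = 7 \left(-36 + F\right)^{2}$)
$a = 192$ ($a = 196 - 2^{2} = 196 - 4 = 192$)
$\left(\sqrt{2^{3} + G{\left(15 \right)}} + 238\right) a = \left(\sqrt{2^{3} + 7 \left(-36 + 15\right)^{2}} + 238\right) 192 = \left(\sqrt{8 + 7 \left(-21\right)^{2}} + 238\right) 192 = \left(\sqrt{8 + 7 \cdot 441} + 238\right) 192 = \left(\sqrt{8 + 3087} + 238\right) 192 = \left(\sqrt{3095} + 238\right) 192 = \left(238 + \sqrt{3095}\right) 192 = 45696 + 192 \sqrt{3095}$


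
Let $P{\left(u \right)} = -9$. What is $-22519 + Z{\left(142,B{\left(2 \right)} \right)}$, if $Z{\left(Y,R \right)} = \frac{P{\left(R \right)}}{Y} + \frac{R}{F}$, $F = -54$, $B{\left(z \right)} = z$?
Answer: $- \frac{86338231}{3834} \approx -22519.0$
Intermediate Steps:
$Z{\left(Y,R \right)} = - \frac{9}{Y} - \frac{R}{54}$ ($Z{\left(Y,R \right)} = - \frac{9}{Y} + \frac{R}{-54} = - \frac{9}{Y} + R \left(- \frac{1}{54}\right) = - \frac{9}{Y} - \frac{R}{54}$)
$-22519 + Z{\left(142,B{\left(2 \right)} \right)} = -22519 - \left(\frac{1}{27} + \frac{9}{142}\right) = -22519 - \frac{385}{3834} = - \frac{86338231}{3834}$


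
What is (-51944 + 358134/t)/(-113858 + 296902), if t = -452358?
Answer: -3916273681/13800236292 ≈ -0.28378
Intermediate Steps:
(-51944 + 358134/t)/(-113858 + 296902) = (-51944 + 358134/(-452358))/(-113858 + 296902) = (-51944 + 358134*(-1/452358))/183044 = (-51944 - 59689/75393)*(1/183044) = -3916273681/75393*1/183044 = -3916273681/13800236292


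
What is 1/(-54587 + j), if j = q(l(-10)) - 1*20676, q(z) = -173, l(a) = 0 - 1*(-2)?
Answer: -1/75436 ≈ -1.3256e-5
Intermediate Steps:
l(a) = 2 (l(a) = 0 + 2 = 2)
j = -20849 (j = -173 - 1*20676 = -173 - 20676 = -20849)
1/(-54587 + j) = 1/(-54587 - 20849) = 1/(-75436) = -1/75436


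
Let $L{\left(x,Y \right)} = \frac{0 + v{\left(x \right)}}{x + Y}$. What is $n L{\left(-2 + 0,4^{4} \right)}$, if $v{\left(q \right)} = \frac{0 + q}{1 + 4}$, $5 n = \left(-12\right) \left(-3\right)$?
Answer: $- \frac{36}{3175} \approx -0.011339$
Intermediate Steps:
$n = \frac{36}{5}$ ($n = \frac{\left(-12\right) \left(-3\right)}{5} = \frac{1}{5} \cdot 36 = \frac{36}{5} \approx 7.2$)
$v{\left(q \right)} = \frac{q}{5}$
$L{\left(x,Y \right)} = \frac{x}{5 \left(Y + x\right)}$ ($L{\left(x,Y \right)} = \frac{0 + \frac{x}{5}}{x + Y} = \frac{\frac{1}{5} x}{Y + x} = \frac{x}{5 \left(Y + x\right)}$)
$n L{\left(-2 + 0,4^{4} \right)} = \frac{36 \frac{-2 + 0}{5 \left(4^{4} + \left(-2 + 0\right)\right)}}{5} = \frac{36 \cdot \frac{1}{5} \left(-2\right) \frac{1}{256 - 2}}{5} = \frac{36 \cdot \frac{1}{5} \left(-2\right) \frac{1}{254}}{5} = \frac{36}{5} \left(- \frac{1}{635}\right) = - \frac{36}{3175}$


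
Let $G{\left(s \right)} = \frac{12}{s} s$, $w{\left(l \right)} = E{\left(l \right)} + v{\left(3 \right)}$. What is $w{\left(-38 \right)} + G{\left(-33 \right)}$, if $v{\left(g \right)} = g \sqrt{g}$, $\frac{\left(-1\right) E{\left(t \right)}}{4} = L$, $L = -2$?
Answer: $20 + 3 \sqrt{3} \approx 25.196$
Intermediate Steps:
$E{\left(t \right)} = 8$ ($E{\left(t \right)} = \left(-4\right) \left(-2\right) = 8$)
$v{\left(g \right)} = g^{\frac{3}{2}}$
$w{\left(l \right)} = 8 + 3 \sqrt{3}$ ($w{\left(l \right)} = 8 + 3^{\frac{3}{2}} = 8 + 3 \sqrt{3}$)
$G{\left(s \right)} = 12$
$w{\left(-38 \right)} + G{\left(-33 \right)} = \left(8 + 3 \sqrt{3}\right) + 12 = 20 + 3 \sqrt{3}$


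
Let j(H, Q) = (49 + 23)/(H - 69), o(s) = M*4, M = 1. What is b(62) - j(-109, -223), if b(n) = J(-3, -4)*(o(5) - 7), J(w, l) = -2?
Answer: 570/89 ≈ 6.4045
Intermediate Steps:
o(s) = 4 (o(s) = 1*4 = 4)
b(n) = 6 (b(n) = -2*(4 - 7) = -2*(-3) = 6)
j(H, Q) = 72/(-69 + H)
b(62) - j(-109, -223) = 6 - 72/(-69 - 109) = 6 - 72/(-178) = 6 - 72*(-1)/178 = 6 - 1*(-36/89) = 6 + 36/89 = 570/89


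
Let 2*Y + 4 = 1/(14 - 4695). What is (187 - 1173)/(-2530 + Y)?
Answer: 9230932/23704585 ≈ 0.38942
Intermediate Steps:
Y = -18725/9362 (Y = -2 + 1/(2*(14 - 4695)) = -2 + (1/2)/(-4681) = -2 + (1/2)*(-1/4681) = -2 - 1/9362 = -18725/9362 ≈ -2.0001)
(187 - 1173)/(-2530 + Y) = (187 - 1173)/(-2530 - 18725/9362) = -986/(-23704585/9362) = -986*(-9362/23704585) = 9230932/23704585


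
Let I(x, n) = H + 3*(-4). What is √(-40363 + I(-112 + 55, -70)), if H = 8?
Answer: I*√40367 ≈ 200.92*I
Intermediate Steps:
I(x, n) = -4 (I(x, n) = 8 + 3*(-4) = 8 - 12 = -4)
√(-40363 + I(-112 + 55, -70)) = √(-40363 - 4) = √(-40367) = I*√40367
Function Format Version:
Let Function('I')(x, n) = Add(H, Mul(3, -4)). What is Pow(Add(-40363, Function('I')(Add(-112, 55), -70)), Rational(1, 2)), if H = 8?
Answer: Mul(I, Pow(40367, Rational(1, 2))) ≈ Mul(200.92, I)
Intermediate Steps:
Function('I')(x, n) = -4 (Function('I')(x, n) = Add(8, Mul(3, -4)) = Add(8, -12) = -4)
Pow(Add(-40363, Function('I')(Add(-112, 55), -70)), Rational(1, 2)) = Pow(Add(-40363, -4), Rational(1, 2)) = Pow(-40367, Rational(1, 2)) = Mul(I, Pow(40367, Rational(1, 2)))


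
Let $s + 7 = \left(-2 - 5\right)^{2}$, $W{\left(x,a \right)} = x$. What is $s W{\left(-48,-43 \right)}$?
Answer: $-2016$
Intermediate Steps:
$s = 42$ ($s = -7 + \left(-2 - 5\right)^{2} = -7 + \left(-7\right)^{2} = -7 + 49 = 42$)
$s W{\left(-48,-43 \right)} = 42 \left(-48\right) = -2016$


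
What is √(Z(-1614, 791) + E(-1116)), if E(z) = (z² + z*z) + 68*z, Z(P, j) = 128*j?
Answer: 116*√187 ≈ 1586.3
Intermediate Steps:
E(z) = 2*z² + 68*z (E(z) = (z² + z²) + 68*z = 2*z² + 68*z)
√(Z(-1614, 791) + E(-1116)) = √(128*791 + 2*(-1116)*(34 - 1116)) = √(101248 + 2*(-1116)*(-1082)) = √(101248 + 2415024) = √2516272 = 116*√187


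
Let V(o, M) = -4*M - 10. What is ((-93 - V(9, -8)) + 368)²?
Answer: 64009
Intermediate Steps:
V(o, M) = -10 - 4*M
((-93 - V(9, -8)) + 368)² = ((-93 - (-10 - 4*(-8))) + 368)² = ((-93 - (-10 + 32)) + 368)² = ((-93 - 1*22) + 368)² = ((-93 - 22) + 368)² = (-115 + 368)² = 253² = 64009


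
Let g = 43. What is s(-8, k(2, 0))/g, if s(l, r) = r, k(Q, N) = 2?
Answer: 2/43 ≈ 0.046512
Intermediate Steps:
s(-8, k(2, 0))/g = 2/43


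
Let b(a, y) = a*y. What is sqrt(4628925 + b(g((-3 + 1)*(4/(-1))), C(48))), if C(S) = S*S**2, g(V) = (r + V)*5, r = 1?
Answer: 3*sqrt(1067285) ≈ 3099.3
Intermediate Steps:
g(V) = 5 + 5*V (g(V) = (1 + V)*5 = 5 + 5*V)
C(S) = S**3
sqrt(4628925 + b(g((-3 + 1)*(4/(-1))), C(48))) = sqrt(4628925 + (5 + 5*((-3 + 1)*(4/(-1))))*48**3) = sqrt(4628925 + (5 + 5*(-8*(-1)))*110592) = sqrt(4628925 + (5 + 5*(-2*(-4)))*110592) = sqrt(4628925 + (5 + 5*8)*110592) = sqrt(4628925 + (5 + 40)*110592) = sqrt(4628925 + 45*110592) = sqrt(4628925 + 4976640) = sqrt(9605565) = 3*sqrt(1067285)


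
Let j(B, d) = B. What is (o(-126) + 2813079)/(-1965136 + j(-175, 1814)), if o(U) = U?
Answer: -2812953/1965311 ≈ -1.4313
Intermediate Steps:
(o(-126) + 2813079)/(-1965136 + j(-175, 1814)) = (-126 + 2813079)/(-1965136 - 175) = 2812953/(-1965311) = 2812953*(-1/1965311) = -2812953/1965311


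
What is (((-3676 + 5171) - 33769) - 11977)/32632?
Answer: -44251/32632 ≈ -1.3561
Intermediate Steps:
(((-3676 + 5171) - 33769) - 11977)/32632 = ((1495 - 33769) - 11977)*(1/32632) = (-32274 - 11977)*(1/32632) = -44251*1/32632 = -44251/32632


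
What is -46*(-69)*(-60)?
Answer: -190440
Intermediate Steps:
-46*(-69)*(-60) = 3174*(-60) = -190440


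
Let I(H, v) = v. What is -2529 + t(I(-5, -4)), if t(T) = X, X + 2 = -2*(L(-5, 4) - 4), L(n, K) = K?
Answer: -2531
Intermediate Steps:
X = -2 (X = -2 - 2*(4 - 4) = -2 - 2*0 = -2 + 0 = -2)
t(T) = -2
-2529 + t(I(-5, -4)) = -2529 - 2 = -2531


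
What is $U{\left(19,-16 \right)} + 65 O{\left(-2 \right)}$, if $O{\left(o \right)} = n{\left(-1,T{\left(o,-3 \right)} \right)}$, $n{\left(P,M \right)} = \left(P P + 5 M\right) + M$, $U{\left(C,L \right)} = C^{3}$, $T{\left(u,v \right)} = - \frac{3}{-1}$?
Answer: $8094$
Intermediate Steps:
$T{\left(u,v \right)} = 3$ ($T{\left(u,v \right)} = \left(-3\right) \left(-1\right) = 3$)
$n{\left(P,M \right)} = P^{2} + 6 M$ ($n{\left(P,M \right)} = \left(P^{2} + 5 M\right) + M = P^{2} + 6 M$)
$O{\left(o \right)} = 19$ ($O{\left(o \right)} = \left(-1\right)^{2} + 6 \cdot 3 = 1 + 18 = 19$)
$U{\left(19,-16 \right)} + 65 O{\left(-2 \right)} = 19^{3} + 65 \cdot 19 = 6859 + 1235 = 8094$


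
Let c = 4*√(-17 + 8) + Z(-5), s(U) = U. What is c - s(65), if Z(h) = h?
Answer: -70 + 12*I ≈ -70.0 + 12.0*I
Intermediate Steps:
c = -5 + 12*I (c = 4*√(-17 + 8) - 5 = 4*√(-9) - 5 = 4*(3*I) - 5 = 12*I - 5 = -5 + 12*I ≈ -5.0 + 12.0*I)
c - s(65) = (-5 + 12*I) - 1*65 = (-5 + 12*I) - 65 = -70 + 12*I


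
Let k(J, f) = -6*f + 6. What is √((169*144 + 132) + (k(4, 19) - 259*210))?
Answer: I*√30030 ≈ 173.29*I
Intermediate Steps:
k(J, f) = 6 - 6*f
√((169*144 + 132) + (k(4, 19) - 259*210)) = √((169*144 + 132) + ((6 - 6*19) - 259*210)) = √((24336 + 132) + ((6 - 114) - 54390)) = √(24468 + (-108 - 54390)) = √(24468 - 54498) = √(-30030) = I*√30030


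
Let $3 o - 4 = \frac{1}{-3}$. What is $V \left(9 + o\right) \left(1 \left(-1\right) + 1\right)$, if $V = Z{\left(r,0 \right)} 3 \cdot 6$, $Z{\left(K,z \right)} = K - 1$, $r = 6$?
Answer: $0$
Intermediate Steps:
$o = \frac{11}{9}$ ($o = \frac{4}{3} + \frac{1}{3 \left(-3\right)} = \frac{4}{3} + \frac{1}{3} \left(- \frac{1}{3}\right) = \frac{4}{3} - \frac{1}{9} = \frac{11}{9} \approx 1.2222$)
$Z{\left(K,z \right)} = -1 + K$ ($Z{\left(K,z \right)} = K - 1 = -1 + K$)
$V = 90$ ($V = \left(-1 + 6\right) 3 \cdot 6 = 5 \cdot 3 \cdot 6 = 15 \cdot 6 = 90$)
$V \left(9 + o\right) \left(1 \left(-1\right) + 1\right) = 90 \left(9 + \frac{11}{9}\right) \left(1 \left(-1\right) + 1\right) = 90 \frac{92 \left(-1 + 1\right)}{9} = 90 \cdot \frac{92}{9} \cdot 0 = 90 \cdot 0 = 0$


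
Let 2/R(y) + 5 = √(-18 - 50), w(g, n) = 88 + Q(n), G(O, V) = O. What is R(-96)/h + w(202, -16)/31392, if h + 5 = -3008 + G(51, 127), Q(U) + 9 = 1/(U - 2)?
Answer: 66181291/25942286016 + 2*I*√17/137733 ≈ 0.0025511 + 5.9871e-5*I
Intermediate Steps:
Q(U) = -9 + 1/(-2 + U) (Q(U) = -9 + 1/(U - 2) = -9 + 1/(-2 + U))
w(g, n) = 88 + (19 - 9*n)/(-2 + n)
h = -2962 (h = -5 + (-3008 + 51) = -5 - 2957 = -2962)
R(y) = 2/(-5 + 2*I*√17) (R(y) = 2/(-5 + √(-18 - 50)) = 2/(-5 + √(-68)) = 2/(-5 + 2*I*√17))
R(-96)/h + w(202, -16)/31392 = (-10/93 - 4*I*√17/93)/(-2962) + ((-157 + 79*(-16))/(-2 - 16))/31392 = (-10/93 - 4*I*√17/93)*(-1/2962) + ((-157 - 1264)/(-18))*(1/31392) = (5/137733 + 2*I*√17/137733) - 1/18*(-1421)*(1/31392) = (5/137733 + 2*I*√17/137733) + (1421/18)*(1/31392) = (5/137733 + 2*I*√17/137733) + 1421/565056 = 66181291/25942286016 + 2*I*√17/137733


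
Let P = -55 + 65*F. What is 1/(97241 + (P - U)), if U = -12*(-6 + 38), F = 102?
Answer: 1/104200 ≈ 9.5969e-6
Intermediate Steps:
P = 6575 (P = -55 + 65*102 = -55 + 6630 = 6575)
U = -384 (U = -12*32 = -384)
1/(97241 + (P - U)) = 1/(97241 + (6575 - 1*(-384))) = 1/(97241 + (6575 + 384)) = 1/(97241 + 6959) = 1/104200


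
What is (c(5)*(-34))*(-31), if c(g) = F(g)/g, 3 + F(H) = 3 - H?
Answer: -1054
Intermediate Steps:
F(H) = -H (F(H) = -3 + (3 - H) = -H)
c(g) = -1 (c(g) = (-g)/g = -1)
(c(5)*(-34))*(-31) = -1*(-34)*(-31) = 34*(-31) = -1054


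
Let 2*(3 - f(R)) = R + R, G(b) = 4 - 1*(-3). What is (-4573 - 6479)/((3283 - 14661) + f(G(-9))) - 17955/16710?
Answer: -218721/2113258 ≈ -0.10350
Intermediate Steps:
G(b) = 7 (G(b) = 4 + 3 = 7)
f(R) = 3 - R (f(R) = 3 - (R + R)/2 = 3 - R)
(-4573 - 6479)/((3283 - 14661) + f(G(-9))) - 17955/16710 = (-4573 - 6479)/((3283 - 14661) + (3 - 1*7)) - 17955/16710 = -11052/(-11378 + (3 - 7)) - 17955*1/16710 = -11052/(-11378 - 4) - 1197/1114 = -11052/(-11382) - 1197/1114 = -11052*(-1/11382) - 1197/1114 = 1842/1897 - 1197/1114 = -218721/2113258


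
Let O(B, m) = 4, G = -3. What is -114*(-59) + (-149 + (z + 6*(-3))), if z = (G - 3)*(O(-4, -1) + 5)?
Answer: 6505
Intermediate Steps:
z = -54 (z = (-3 - 3)*(4 + 5) = -6*9 = -54)
-114*(-59) + (-149 + (z + 6*(-3))) = -114*(-59) + (-149 + (-54 + 6*(-3))) = 6726 + (-149 + (-54 - 18)) = 6726 + (-149 - 72) = 6726 - 221 = 6505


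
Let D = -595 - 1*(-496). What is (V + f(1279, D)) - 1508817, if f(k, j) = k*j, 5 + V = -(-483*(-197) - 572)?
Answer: -1730022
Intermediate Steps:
D = -99 (D = -595 + 496 = -99)
V = -94584 (V = -5 - (-483*(-197) - 572) = -5 - (95151 - 572) = -5 - 1*94579 = -5 - 94579 = -94584)
f(k, j) = j*k
(V + f(1279, D)) - 1508817 = (-94584 - 99*1279) - 1508817 = (-94584 - 126621) - 1508817 = -221205 - 1508817 = -1730022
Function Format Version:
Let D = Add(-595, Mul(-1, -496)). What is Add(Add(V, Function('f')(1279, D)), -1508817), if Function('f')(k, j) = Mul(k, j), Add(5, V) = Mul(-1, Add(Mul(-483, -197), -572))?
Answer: -1730022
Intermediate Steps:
D = -99 (D = Add(-595, 496) = -99)
V = -94584 (V = Add(-5, Mul(-1, Add(Mul(-483, -197), -572))) = Add(-5, Mul(-1, Add(95151, -572))) = Add(-5, Mul(-1, 94579)) = Add(-5, -94579) = -94584)
Function('f')(k, j) = Mul(j, k)
Add(Add(V, Function('f')(1279, D)), -1508817) = Add(Add(-94584, Mul(-99, 1279)), -1508817) = Add(Add(-94584, -126621), -1508817) = Add(-221205, -1508817) = -1730022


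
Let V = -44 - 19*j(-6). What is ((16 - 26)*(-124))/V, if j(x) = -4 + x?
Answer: 620/73 ≈ 8.4931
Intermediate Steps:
V = 146 (V = -44 - 19*(-4 - 6) = -44 - 19*(-10) = -44 + 190 = 146)
((16 - 26)*(-124))/V = ((16 - 26)*(-124))/146 = -10*(-124)*(1/146) = 1240*(1/146) = 620/73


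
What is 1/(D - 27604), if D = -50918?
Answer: -1/78522 ≈ -1.2735e-5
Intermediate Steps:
1/(D - 27604) = 1/(-50918 - 27604) = 1/(-78522) = -1/78522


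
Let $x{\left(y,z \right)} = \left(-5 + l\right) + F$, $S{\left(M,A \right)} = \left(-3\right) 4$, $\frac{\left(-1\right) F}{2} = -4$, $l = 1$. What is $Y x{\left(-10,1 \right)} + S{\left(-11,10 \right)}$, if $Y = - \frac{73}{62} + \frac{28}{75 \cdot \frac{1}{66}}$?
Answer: $\frac{63434}{775} \approx 81.85$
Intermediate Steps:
$F = 8$ ($F = \left(-2\right) \left(-4\right) = 8$)
$S{\left(M,A \right)} = -12$
$Y = \frac{36367}{1550}$ ($Y = \left(-73\right) \frac{1}{62} + \frac{28}{75 \cdot \frac{1}{66}} = - \frac{73}{62} + \frac{28}{\frac{25}{22}} = - \frac{73}{62} + 28 \cdot \frac{22}{25} = - \frac{73}{62} + \frac{616}{25} = \frac{36367}{1550} \approx 23.463$)
$x{\left(y,z \right)} = 4$ ($x{\left(y,z \right)} = \left(-5 + 1\right) + 8 = -4 + 8 = 4$)
$Y x{\left(-10,1 \right)} + S{\left(-11,10 \right)} = \frac{36367}{1550} \cdot 4 - 12 = \frac{72734}{775} - 12 = \frac{63434}{775}$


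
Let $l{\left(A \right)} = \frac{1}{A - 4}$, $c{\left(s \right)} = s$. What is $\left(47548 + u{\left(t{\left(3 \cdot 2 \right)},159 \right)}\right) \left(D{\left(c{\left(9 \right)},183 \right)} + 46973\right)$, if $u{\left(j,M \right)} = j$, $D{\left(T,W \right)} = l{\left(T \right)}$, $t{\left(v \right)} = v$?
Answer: $\frac{11168817764}{5} \approx 2.2338 \cdot 10^{9}$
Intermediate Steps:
$l{\left(A \right)} = \frac{1}{-4 + A}$
$D{\left(T,W \right)} = \frac{1}{-4 + T}$
$\left(47548 + u{\left(t{\left(3 \cdot 2 \right)},159 \right)}\right) \left(D{\left(c{\left(9 \right)},183 \right)} + 46973\right) = \left(47548 + 3 \cdot 2\right) \left(\frac{1}{-4 + 9} + 46973\right) = \left(47548 + 6\right) \left(\frac{1}{5} + 46973\right) = 47554 \left(\frac{1}{5} + 46973\right) = 47554 \cdot \frac{234866}{5} = \frac{11168817764}{5}$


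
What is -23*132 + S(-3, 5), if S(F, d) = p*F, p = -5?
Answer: -3021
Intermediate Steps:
S(F, d) = -5*F
-23*132 + S(-3, 5) = -23*132 - 5*(-3) = -3036 + 15 = -3021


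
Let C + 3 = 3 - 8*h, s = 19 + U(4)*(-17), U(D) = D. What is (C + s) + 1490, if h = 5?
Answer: 1401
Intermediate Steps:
s = -49 (s = 19 + 4*(-17) = 19 - 68 = -49)
C = -40 (C = -3 + (3 - 8*5) = -3 + (3 - 40) = -3 - 37 = -40)
(C + s) + 1490 = (-40 - 49) + 1490 = -89 + 1490 = 1401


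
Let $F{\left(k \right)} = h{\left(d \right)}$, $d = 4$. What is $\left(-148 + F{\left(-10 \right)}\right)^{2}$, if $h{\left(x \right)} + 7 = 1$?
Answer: $23716$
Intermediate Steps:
$h{\left(x \right)} = -6$ ($h{\left(x \right)} = -7 + 1 = -6$)
$F{\left(k \right)} = -6$
$\left(-148 + F{\left(-10 \right)}\right)^{2} = \left(-148 - 6\right)^{2} = \left(-154\right)^{2} = 23716$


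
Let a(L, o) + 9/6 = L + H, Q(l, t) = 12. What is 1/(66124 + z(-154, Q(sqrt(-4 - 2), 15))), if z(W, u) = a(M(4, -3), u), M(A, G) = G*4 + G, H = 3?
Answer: 2/132221 ≈ 1.5126e-5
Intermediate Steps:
M(A, G) = 5*G (M(A, G) = 4*G + G = 5*G)
a(L, o) = 3/2 + L (a(L, o) = -3/2 + (L + 3) = -3/2 + (3 + L) = 3/2 + L)
z(W, u) = -27/2 (z(W, u) = 3/2 + 5*(-3) = 3/2 - 15 = -27/2)
1/(66124 + z(-154, Q(sqrt(-4 - 2), 15))) = 1/(66124 - 27/2) = 1/(132221/2) = 2/132221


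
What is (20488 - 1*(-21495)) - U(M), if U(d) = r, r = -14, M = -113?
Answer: 41997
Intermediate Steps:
U(d) = -14
(20488 - 1*(-21495)) - U(M) = (20488 - 1*(-21495)) - 1*(-14) = (20488 + 21495) + 14 = 41983 + 14 = 41997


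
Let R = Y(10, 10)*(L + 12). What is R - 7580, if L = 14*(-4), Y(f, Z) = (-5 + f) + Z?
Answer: -8240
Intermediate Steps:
Y(f, Z) = -5 + Z + f
L = -56
R = -660 (R = (-5 + 10 + 10)*(-56 + 12) = 15*(-44) = -660)
R - 7580 = -660 - 7580 = -8240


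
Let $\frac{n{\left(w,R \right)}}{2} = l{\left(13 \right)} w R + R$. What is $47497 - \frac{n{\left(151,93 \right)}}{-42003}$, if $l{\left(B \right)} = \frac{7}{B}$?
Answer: $\frac{8645137801}{182013} \approx 47497.0$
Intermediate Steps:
$n{\left(w,R \right)} = 2 R + \frac{14 R w}{13}$ ($n{\left(w,R \right)} = 2 \left(\frac{7}{13} w R + R\right) = 2 \left(7 \cdot \frac{1}{13} w R + R\right) = 2 \left(\frac{7 w}{13} R + R\right) = 2 \left(\frac{7 R w}{13} + R\right) = 2 \left(R + \frac{7 R w}{13}\right) = 2 R + \frac{14 R w}{13}$)
$47497 - \frac{n{\left(151,93 \right)}}{-42003} = 47497 - \frac{\frac{2}{13} \cdot 93 \left(13 + 7 \cdot 151\right)}{-42003} = 47497 - \frac{2}{13} \cdot 93 \left(13 + 1057\right) \left(- \frac{1}{42003}\right) = 47497 - \frac{2}{13} \cdot 93 \cdot 1070 \left(- \frac{1}{42003}\right) = 47497 - \frac{199020}{13} \left(- \frac{1}{42003}\right) = 47497 - - \frac{66340}{182013} = 47497 + \frac{66340}{182013} = \frac{8645137801}{182013}$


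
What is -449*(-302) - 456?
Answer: 135142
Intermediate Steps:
-449*(-302) - 456 = 135598 - 456 = 135142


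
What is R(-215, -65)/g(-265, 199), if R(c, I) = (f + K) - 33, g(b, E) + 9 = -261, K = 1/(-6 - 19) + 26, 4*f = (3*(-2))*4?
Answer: 163/3375 ≈ 0.048296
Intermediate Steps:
f = -6 (f = ((3*(-2))*4)/4 = (-6*4)/4 = (¼)*(-24) = -6)
K = 649/25 (K = 1/(-25) + 26 = -1/25 + 26 = 649/25 ≈ 25.960)
g(b, E) = -270 (g(b, E) = -9 - 261 = -270)
R(c, I) = -326/25 (R(c, I) = (-6 + 649/25) - 33 = 499/25 - 33 = -326/25)
R(-215, -65)/g(-265, 199) = -326/25/(-270) = -326/25*(-1/270) = 163/3375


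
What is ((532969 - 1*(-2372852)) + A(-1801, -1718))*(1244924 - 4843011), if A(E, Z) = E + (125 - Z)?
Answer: -10455547884081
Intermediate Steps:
A(E, Z) = 125 + E - Z
((532969 - 1*(-2372852)) + A(-1801, -1718))*(1244924 - 4843011) = ((532969 - 1*(-2372852)) + (125 - 1801 - 1*(-1718)))*(1244924 - 4843011) = ((532969 + 2372852) + (125 - 1801 + 1718))*(-3598087) = (2905821 + 42)*(-3598087) = 2905863*(-3598087) = -10455547884081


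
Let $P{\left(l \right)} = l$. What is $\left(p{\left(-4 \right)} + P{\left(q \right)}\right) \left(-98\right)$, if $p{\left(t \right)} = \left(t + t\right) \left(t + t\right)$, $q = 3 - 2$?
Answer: $-6370$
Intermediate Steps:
$q = 1$ ($q = 3 - 2 = 1$)
$p{\left(t \right)} = 4 t^{2}$ ($p{\left(t \right)} = 2 t 2 t = 4 t^{2}$)
$\left(p{\left(-4 \right)} + P{\left(q \right)}\right) \left(-98\right) = \left(4 \left(-4\right)^{2} + 1\right) \left(-98\right) = \left(4 \cdot 16 + 1\right) \left(-98\right) = \left(64 + 1\right) \left(-98\right) = 65 \left(-98\right) = -6370$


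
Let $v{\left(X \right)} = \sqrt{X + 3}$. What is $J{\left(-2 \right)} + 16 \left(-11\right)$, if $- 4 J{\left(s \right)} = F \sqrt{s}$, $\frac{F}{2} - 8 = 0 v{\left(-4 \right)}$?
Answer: $-176 - 4 i \sqrt{2} \approx -176.0 - 5.6569 i$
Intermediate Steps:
$v{\left(X \right)} = \sqrt{3 + X}$
$F = 16$ ($F = 16 + 2 \cdot 0 \sqrt{3 - 4} = 16 + 2 \cdot 0 \sqrt{-1} = 16 + 2 \cdot 0 i = 16 + 2 \cdot 0 = 16 + 0 = 16$)
$J{\left(s \right)} = - 4 \sqrt{s}$ ($J{\left(s \right)} = - \frac{16 \sqrt{s}}{4} = - 4 \sqrt{s}$)
$J{\left(-2 \right)} + 16 \left(-11\right) = - 4 \sqrt{-2} + 16 \left(-11\right) = - 4 i \sqrt{2} - 176 = -176 - 4 i \sqrt{2}$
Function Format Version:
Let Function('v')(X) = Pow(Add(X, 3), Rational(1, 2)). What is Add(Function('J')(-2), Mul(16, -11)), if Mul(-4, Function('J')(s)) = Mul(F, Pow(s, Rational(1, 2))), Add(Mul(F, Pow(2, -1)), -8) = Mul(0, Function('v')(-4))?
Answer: Add(-176, Mul(-4, I, Pow(2, Rational(1, 2)))) ≈ Add(-176.00, Mul(-5.6569, I))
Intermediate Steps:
Function('v')(X) = Pow(Add(3, X), Rational(1, 2))
F = 16 (F = Add(16, Mul(2, Mul(0, Pow(Add(3, -4), Rational(1, 2))))) = Add(16, Mul(2, Mul(0, Pow(-1, Rational(1, 2))))) = Add(16, Mul(2, Mul(0, I))) = Add(16, Mul(2, 0)) = Add(16, 0) = 16)
Function('J')(s) = Mul(-4, Pow(s, Rational(1, 2))) (Function('J')(s) = Mul(Rational(-1, 4), Mul(16, Pow(s, Rational(1, 2)))) = Mul(-4, Pow(s, Rational(1, 2))))
Add(Function('J')(-2), Mul(16, -11)) = Add(Mul(-4, Pow(-2, Rational(1, 2))), Mul(16, -11)) = Add(Mul(-4, Mul(I, Pow(2, Rational(1, 2)))), -176) = Add(Mul(-4, I, Pow(2, Rational(1, 2))), -176) = Add(-176, Mul(-4, I, Pow(2, Rational(1, 2))))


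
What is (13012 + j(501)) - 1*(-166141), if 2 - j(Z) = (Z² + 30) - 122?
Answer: -71754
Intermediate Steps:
j(Z) = 94 - Z² (j(Z) = 2 - ((Z² + 30) - 122) = 2 - ((30 + Z²) - 122) = 2 - (-92 + Z²) = 2 + (92 - Z²) = 94 - Z²)
(13012 + j(501)) - 1*(-166141) = (13012 + (94 - 1*501²)) - 1*(-166141) = (13012 + (94 - 1*251001)) + 166141 = (13012 + (94 - 251001)) + 166141 = (13012 - 250907) + 166141 = -237895 + 166141 = -71754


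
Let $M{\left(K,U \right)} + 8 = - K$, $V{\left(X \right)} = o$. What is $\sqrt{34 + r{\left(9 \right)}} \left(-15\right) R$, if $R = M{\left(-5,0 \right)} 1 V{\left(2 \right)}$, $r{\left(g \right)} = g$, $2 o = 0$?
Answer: $0$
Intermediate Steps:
$o = 0$ ($o = \frac{1}{2} \cdot 0 = 0$)
$V{\left(X \right)} = 0$
$M{\left(K,U \right)} = -8 - K$
$R = 0$ ($R = \left(-8 - -5\right) 1 \cdot 0 = \left(-8 + 5\right) 1 \cdot 0 = \left(-3\right) 1 \cdot 0 = \left(-3\right) 0 = 0$)
$\sqrt{34 + r{\left(9 \right)}} \left(-15\right) R = \sqrt{34 + 9} \left(-15\right) 0 = \sqrt{43} \left(-15\right) 0 = - 15 \sqrt{43} \cdot 0 = 0$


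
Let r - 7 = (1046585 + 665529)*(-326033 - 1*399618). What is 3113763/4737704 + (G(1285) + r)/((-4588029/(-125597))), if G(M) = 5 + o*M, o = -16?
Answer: -739277814544919632662329/21736723345416 ≈ -3.4011e+10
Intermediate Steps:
G(M) = 5 - 16*M
r = -1242397236207 (r = 7 + (1046585 + 665529)*(-326033 - 1*399618) = 7 + 1712114*(-326033 - 399618) = 7 + 1712114*(-725651) = 7 - 1242397236214 = -1242397236207)
3113763/4737704 + (G(1285) + r)/((-4588029/(-125597))) = 3113763/4737704 + ((5 - 16*1285) - 1242397236207)/((-4588029/(-125597))) = 3113763*(1/4737704) + ((5 - 20560) - 1242397236207)/((-4588029*(-1/125597))) = 3113763/4737704 + (-20555 - 1242397236207)/(4588029/125597) = 3113763/4737704 - 1242397256762*125597/4588029 = 3113763/4737704 - 156041368257536914/4588029 = -739277814544919632662329/21736723345416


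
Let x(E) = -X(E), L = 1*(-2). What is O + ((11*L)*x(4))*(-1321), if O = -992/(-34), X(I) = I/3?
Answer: -1974728/51 ≈ -38720.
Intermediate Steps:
X(I) = I/3 (X(I) = I*(⅓) = I/3)
L = -2
x(E) = -E/3
O = 496/17 (O = -992*(-1/34) = 496/17 ≈ 29.176)
O + ((11*L)*x(4))*(-1321) = 496/17 + ((11*(-2))*(-⅓*4))*(-1321) = 496/17 - 22*(-4/3)*(-1321) = 496/17 + (88/3)*(-1321) = 496/17 - 116248/3 = -1974728/51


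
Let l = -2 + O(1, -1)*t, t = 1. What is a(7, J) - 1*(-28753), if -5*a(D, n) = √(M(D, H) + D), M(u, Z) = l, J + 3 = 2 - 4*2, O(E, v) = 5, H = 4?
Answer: 28753 - √10/5 ≈ 28752.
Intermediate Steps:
l = 3 (l = -2 + 5*1 = -2 + 5 = 3)
J = -9 (J = -3 + (2 - 4*2) = -3 + (2 - 8) = -3 - 6 = -9)
M(u, Z) = 3
a(D, n) = -√(3 + D)/5
a(7, J) - 1*(-28753) = -√(3 + 7)/5 - 1*(-28753) = -√10/5 + 28753 = 28753 - √10/5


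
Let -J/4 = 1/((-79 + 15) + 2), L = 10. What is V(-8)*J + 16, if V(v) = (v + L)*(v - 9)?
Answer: 428/31 ≈ 13.806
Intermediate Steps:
V(v) = (-9 + v)*(10 + v) (V(v) = (v + 10)*(v - 9) = (10 + v)*(-9 + v) = (-9 + v)*(10 + v))
J = 2/31 (J = -4/((-79 + 15) + 2) = -4/(-64 + 2) = -4/(-62) = -4*(-1/62) = 2/31 ≈ 0.064516)
V(-8)*J + 16 = (-90 - 8 + (-8)**2)*(2/31) + 16 = (-90 - 8 + 64)*(2/31) + 16 = -34*2/31 + 16 = -68/31 + 16 = 428/31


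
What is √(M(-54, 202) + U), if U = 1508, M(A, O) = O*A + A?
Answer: I*√9454 ≈ 97.232*I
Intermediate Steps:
M(A, O) = A + A*O (M(A, O) = A*O + A = A + A*O)
√(M(-54, 202) + U) = √(-54*(1 + 202) + 1508) = √(-54*203 + 1508) = √(-10962 + 1508) = √(-9454) = I*√9454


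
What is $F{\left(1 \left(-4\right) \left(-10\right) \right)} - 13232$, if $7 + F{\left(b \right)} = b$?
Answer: $-13199$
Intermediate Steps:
$F{\left(b \right)} = -7 + b$
$F{\left(1 \left(-4\right) \left(-10\right) \right)} - 13232 = \left(-7 + 1 \left(-4\right) \left(-10\right)\right) - 13232 = \left(-7 - -40\right) - 13232 = \left(-7 + 40\right) - 13232 = 33 - 13232 = -13199$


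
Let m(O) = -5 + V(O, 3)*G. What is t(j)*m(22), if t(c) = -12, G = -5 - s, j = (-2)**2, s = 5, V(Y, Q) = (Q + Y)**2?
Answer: 75060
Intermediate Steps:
j = 4
G = -10 (G = -5 - 1*5 = -5 - 5 = -10)
m(O) = -5 - 10*(3 + O)**2 (m(O) = -5 + (3 + O)**2*(-10) = -5 - 10*(3 + O)**2)
t(j)*m(22) = -12*(-5 - 10*(3 + 22)**2) = -12*(-5 - 10*25**2) = -12*(-5 - 10*625) = -12*(-5 - 6250) = -12*(-6255) = 75060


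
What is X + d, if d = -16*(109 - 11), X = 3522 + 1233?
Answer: 3187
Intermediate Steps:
X = 4755
d = -1568 (d = -16*98 = -1568)
X + d = 4755 - 1568 = 3187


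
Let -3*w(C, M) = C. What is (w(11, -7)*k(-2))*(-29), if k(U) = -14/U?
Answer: 2233/3 ≈ 744.33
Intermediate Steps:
w(C, M) = -C/3
(w(11, -7)*k(-2))*(-29) = ((-⅓*11)*(-14/(-2)))*(-29) = -(-154)*(-1)/(3*2)*(-29) = -11/3*7*(-29) = -77/3*(-29) = 2233/3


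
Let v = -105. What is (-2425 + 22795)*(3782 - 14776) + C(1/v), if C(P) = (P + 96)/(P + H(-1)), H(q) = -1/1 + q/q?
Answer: -223957859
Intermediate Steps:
H(q) = 0 (H(q) = -1*1 + 1 = -1 + 1 = 0)
C(P) = (96 + P)/P (C(P) = (P + 96)/(P + 0) = (96 + P)/P)
(-2425 + 22795)*(3782 - 14776) + C(1/v) = (-2425 + 22795)*(3782 - 14776) + (96 + 1/(-105))/(1/(-105)) = 20370*(-10994) + (96 - 1/105)/(-1/105) = -223947780 - 105*10079/105 = -223947780 - 10079 = -223957859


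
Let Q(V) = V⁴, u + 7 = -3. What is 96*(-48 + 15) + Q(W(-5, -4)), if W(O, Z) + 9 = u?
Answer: 127153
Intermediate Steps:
u = -10 (u = -7 - 3 = -10)
W(O, Z) = -19 (W(O, Z) = -9 - 10 = -19)
96*(-48 + 15) + Q(W(-5, -4)) = 96*(-48 + 15) + (-19)⁴ = 96*(-33) + 130321 = -3168 + 130321 = 127153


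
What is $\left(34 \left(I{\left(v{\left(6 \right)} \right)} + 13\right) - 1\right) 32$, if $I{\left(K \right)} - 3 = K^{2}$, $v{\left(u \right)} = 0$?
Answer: $17376$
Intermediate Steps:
$I{\left(K \right)} = 3 + K^{2}$
$\left(34 \left(I{\left(v{\left(6 \right)} \right)} + 13\right) - 1\right) 32 = \left(34 \left(\left(3 + 0^{2}\right) + 13\right) - 1\right) 32 = \left(34 \left(\left(3 + 0\right) + 13\right) - 1\right) 32 = \left(34 \left(3 + 13\right) - 1\right) 32 = \left(34 \cdot 16 - 1\right) 32 = \left(544 - 1\right) 32 = 543 \cdot 32 = 17376$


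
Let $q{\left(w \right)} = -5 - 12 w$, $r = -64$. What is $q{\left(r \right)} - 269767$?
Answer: $-269004$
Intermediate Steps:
$q{\left(r \right)} - 269767 = \left(-5 - -768\right) - 269767 = \left(-5 + 768\right) - 269767 = 763 - 269767 = -269004$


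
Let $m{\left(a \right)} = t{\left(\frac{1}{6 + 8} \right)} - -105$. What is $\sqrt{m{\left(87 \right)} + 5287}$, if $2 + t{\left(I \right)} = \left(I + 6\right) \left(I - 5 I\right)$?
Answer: $\frac{5 \sqrt{10561}}{7} \approx 73.405$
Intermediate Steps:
$t{\left(I \right)} = -2 - 4 I \left(6 + I\right)$ ($t{\left(I \right)} = -2 + \left(I + 6\right) \left(I - 5 I\right) = -2 + \left(6 + I\right) \left(- 4 I\right) = -2 - 4 I \left(6 + I\right)$)
$m{\left(a \right)} = \frac{4962}{49}$ ($m{\left(a \right)} = \left(-2 - \frac{24}{6 + 8} - 4 \left(\frac{1}{6 + 8}\right)^{2}\right) - -105 = \left(-2 - \frac{24}{14} - 4 \left(\frac{1}{14}\right)^{2}\right) + 105 = \left(-2 - \frac{12}{7} - \frac{4}{196}\right) + 105 = \left(-2 - \frac{12}{7} - \frac{1}{49}\right) + 105 = - \frac{183}{49} + 105 = \frac{4962}{49}$)
$\sqrt{m{\left(87 \right)} + 5287} = \sqrt{\frac{4962}{49} + 5287} = \sqrt{\frac{264025}{49}} = \frac{5 \sqrt{10561}}{7}$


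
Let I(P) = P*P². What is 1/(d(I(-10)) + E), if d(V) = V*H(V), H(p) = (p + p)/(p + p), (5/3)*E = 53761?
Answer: 5/156283 ≈ 3.1993e-5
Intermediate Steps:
E = 161283/5 (E = (⅗)*53761 = 161283/5 ≈ 32257.)
I(P) = P³
H(p) = 1 (H(p) = (2*p)/((2*p)) = (2*p)*(1/(2*p)) = 1)
d(V) = V (d(V) = V*1 = V)
1/(d(I(-10)) + E) = 1/((-10)³ + 161283/5) = 1/(-1000 + 161283/5) = 1/(156283/5) = 5/156283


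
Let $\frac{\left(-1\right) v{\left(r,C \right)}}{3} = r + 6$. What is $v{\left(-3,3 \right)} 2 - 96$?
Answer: $-114$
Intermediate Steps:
$v{\left(r,C \right)} = -18 - 3 r$ ($v{\left(r,C \right)} = - 3 \left(r + 6\right) = - 3 \left(6 + r\right) = -18 - 3 r$)
$v{\left(-3,3 \right)} 2 - 96 = \left(-18 - -9\right) 2 - 96 = \left(-18 + 9\right) 2 - 96 = \left(-9\right) 2 - 96 = -18 - 96 = -114$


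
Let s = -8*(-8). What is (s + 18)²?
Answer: 6724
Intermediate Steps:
s = 64
(s + 18)² = (64 + 18)² = 82² = 6724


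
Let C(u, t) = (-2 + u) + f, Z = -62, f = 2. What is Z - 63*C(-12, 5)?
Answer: 694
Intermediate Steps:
C(u, t) = u (C(u, t) = (-2 + u) + 2 = u)
Z - 63*C(-12, 5) = -62 - 63*(-12) = -62 + 756 = 694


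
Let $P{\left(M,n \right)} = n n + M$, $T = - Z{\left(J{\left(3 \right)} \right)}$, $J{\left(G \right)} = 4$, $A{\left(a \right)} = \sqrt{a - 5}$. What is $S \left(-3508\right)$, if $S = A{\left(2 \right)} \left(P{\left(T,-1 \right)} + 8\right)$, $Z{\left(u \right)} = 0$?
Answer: $- 31572 i \sqrt{3} \approx - 54684.0 i$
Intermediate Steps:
$A{\left(a \right)} = \sqrt{-5 + a}$
$T = 0$ ($T = \left(-1\right) 0 = 0$)
$P{\left(M,n \right)} = M + n^{2}$ ($P{\left(M,n \right)} = n^{2} + M = M + n^{2}$)
$S = 9 i \sqrt{3}$ ($S = \sqrt{-5 + 2} \left(\left(0 + \left(-1\right)^{2}\right) + 8\right) = \sqrt{-3} \left(\left(0 + 1\right) + 8\right) = i \sqrt{3} \left(1 + 8\right) = i \sqrt{3} \cdot 9 = 9 i \sqrt{3} \approx 15.588 i$)
$S \left(-3508\right) = 9 i \sqrt{3} \left(-3508\right) = - 31572 i \sqrt{3}$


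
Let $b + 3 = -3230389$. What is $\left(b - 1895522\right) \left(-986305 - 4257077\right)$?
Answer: $26877125201148$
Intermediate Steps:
$b = -3230392$ ($b = -3 - 3230389 = -3230392$)
$\left(b - 1895522\right) \left(-986305 - 4257077\right) = \left(-3230392 - 1895522\right) \left(-986305 - 4257077\right) = \left(-5125914\right) \left(-5243382\right) = 26877125201148$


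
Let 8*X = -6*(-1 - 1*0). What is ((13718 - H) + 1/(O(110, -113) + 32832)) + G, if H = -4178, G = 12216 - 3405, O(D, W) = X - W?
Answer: 3519528585/131783 ≈ 26707.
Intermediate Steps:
X = ¾ (X = (-6*(-1 - 1*0))/8 = (-6*(-1 + 0))/8 = (-6*(-1))/8 = (⅛)*6 = ¾ ≈ 0.75000)
O(D, W) = ¾ - W
G = 8811
((13718 - H) + 1/(O(110, -113) + 32832)) + G = ((13718 - 1*(-4178)) + 1/((¾ - 1*(-113)) + 32832)) + 8811 = ((13718 + 4178) + 1/((¾ + 113) + 32832)) + 8811 = (17896 + 1/(455/4 + 32832)) + 8811 = (17896 + 1/(131783/4)) + 8811 = (17896 + 4/131783) + 8811 = 2358388572/131783 + 8811 = 3519528585/131783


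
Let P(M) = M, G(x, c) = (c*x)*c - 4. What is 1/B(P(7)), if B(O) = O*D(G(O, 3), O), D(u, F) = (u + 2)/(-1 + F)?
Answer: 6/427 ≈ 0.014052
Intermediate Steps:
G(x, c) = -4 + x*c² (G(x, c) = x*c² - 4 = -4 + x*c²)
D(u, F) = (2 + u)/(-1 + F)
B(O) = O*(-2 + 9*O)/(-1 + O) (B(O) = O*((2 + (-4 + O*3²))/(-1 + O)) = O*((2 + (-4 + O*9))/(-1 + O)) = O*((2 + (-4 + 9*O))/(-1 + O)) = O*((-2 + 9*O)/(-1 + O)) = O*(-2 + 9*O)/(-1 + O))
1/B(P(7)) = 1/(7*(-2 + 9*7)/(-1 + 7)) = 1/(7*(-2 + 63)/6) = 1/(7*(⅙)*61) = 1/(427/6) = 6/427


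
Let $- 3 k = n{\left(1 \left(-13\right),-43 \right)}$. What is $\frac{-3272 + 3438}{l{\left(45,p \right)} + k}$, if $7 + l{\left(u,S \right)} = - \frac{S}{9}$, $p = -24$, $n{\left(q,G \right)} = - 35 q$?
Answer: $- \frac{83}{78} \approx -1.0641$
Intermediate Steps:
$k = - \frac{455}{3}$ ($k = - \frac{\left(-35\right) 1 \left(-13\right)}{3} = - \frac{\left(-35\right) \left(-13\right)}{3} = \left(- \frac{1}{3}\right) 455 = - \frac{455}{3} \approx -151.67$)
$l{\left(u,S \right)} = -7 - \frac{S}{9}$
$\frac{-3272 + 3438}{l{\left(45,p \right)} + k} = \frac{-3272 + 3438}{\left(-7 - - \frac{8}{3}\right) - \frac{455}{3}} = \frac{166}{\left(-7 + \frac{8}{3}\right) - \frac{455}{3}} = \frac{166}{- \frac{13}{3} - \frac{455}{3}} = \frac{166}{-156} = 166 \left(- \frac{1}{156}\right) = - \frac{83}{78}$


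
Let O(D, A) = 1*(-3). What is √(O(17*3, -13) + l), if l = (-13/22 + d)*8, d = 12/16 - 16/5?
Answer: 3*I*√9185/55 ≈ 5.2275*I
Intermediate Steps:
d = -49/20 (d = 12*(1/16) - 16*⅕ = ¾ - 16/5 = -49/20 ≈ -2.4500)
O(D, A) = -3
l = -1338/55 (l = (-13/22 - 49/20)*8 = -669/220*8 = -1338/55 ≈ -24.327)
√(O(17*3, -13) + l) = √(-3 - 1338/55) = √(-1503/55) = 3*I*√9185/55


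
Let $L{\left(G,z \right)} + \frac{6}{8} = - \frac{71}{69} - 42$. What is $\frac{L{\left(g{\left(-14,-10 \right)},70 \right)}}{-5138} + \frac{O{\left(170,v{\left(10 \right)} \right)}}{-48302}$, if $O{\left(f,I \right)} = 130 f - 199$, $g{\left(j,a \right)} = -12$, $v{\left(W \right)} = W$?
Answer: $- \frac{15236956111}{34248243288} \approx -0.4449$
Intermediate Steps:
$O{\left(f,I \right)} = -199 + 130 f$
$L{\left(G,z \right)} = - \frac{12083}{276}$ ($L{\left(G,z \right)} = - \frac{3}{4} - \left(42 + \frac{71}{69}\right) = - \frac{3}{4} - \frac{2969}{69} = - \frac{12083}{276}$)
$\frac{L{\left(g{\left(-14,-10 \right)},70 \right)}}{-5138} + \frac{O{\left(170,v{\left(10 \right)} \right)}}{-48302} = - \frac{12083}{276 \left(-5138\right)} + \frac{-199 + 130 \cdot 170}{-48302} = \left(- \frac{12083}{276}\right) \left(- \frac{1}{5138}\right) + \left(-199 + 22100\right) \left(- \frac{1}{48302}\right) = \frac{12083}{1418088} + 21901 \left(- \frac{1}{48302}\right) = \frac{12083}{1418088} - \frac{21901}{48302} = - \frac{15236956111}{34248243288}$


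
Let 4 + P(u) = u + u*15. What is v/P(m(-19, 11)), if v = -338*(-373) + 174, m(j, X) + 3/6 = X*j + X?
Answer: -31562/795 ≈ -39.701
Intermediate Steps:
m(j, X) = -½ + X + X*j (m(j, X) = -½ + (X*j + X) = -½ + (X + X*j) = -½ + X + X*j)
P(u) = -4 + 16*u (P(u) = -4 + (u + u*15) = -4 + (u + 15*u) = -4 + 16*u)
v = 126248 (v = 126074 + 174 = 126248)
v/P(m(-19, 11)) = 126248/(-4 + 16*(-½ + 11 + 11*(-19))) = 126248/(-4 + 16*(-½ + 11 - 209)) = 126248/(-4 + 16*(-397/2)) = 126248/(-4 - 3176) = 126248/(-3180) = 126248*(-1/3180) = -31562/795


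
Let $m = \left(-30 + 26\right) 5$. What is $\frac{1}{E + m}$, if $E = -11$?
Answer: $- \frac{1}{31} \approx -0.032258$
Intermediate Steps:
$m = -20$ ($m = \left(-4\right) 5 = -20$)
$\frac{1}{E + m} = \frac{1}{-11 - 20} = \frac{1}{-31} = - \frac{1}{31}$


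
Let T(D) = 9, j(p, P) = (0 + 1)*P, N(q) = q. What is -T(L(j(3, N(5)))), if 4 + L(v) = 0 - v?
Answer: -9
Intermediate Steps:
j(p, P) = P (j(p, P) = 1*P = P)
L(v) = -4 - v (L(v) = -4 + (0 - v) = -4 - v)
-T(L(j(3, N(5)))) = -1*9 = -9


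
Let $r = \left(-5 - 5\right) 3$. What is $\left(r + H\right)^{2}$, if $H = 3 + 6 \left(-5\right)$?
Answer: $3249$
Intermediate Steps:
$r = -30$ ($r = \left(-10\right) 3 = -30$)
$H = -27$ ($H = 3 - 30 = -27$)
$\left(r + H\right)^{2} = \left(-30 - 27\right)^{2} = \left(-57\right)^{2} = 3249$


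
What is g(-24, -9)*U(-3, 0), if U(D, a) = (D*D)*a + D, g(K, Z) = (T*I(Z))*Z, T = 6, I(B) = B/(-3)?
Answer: 486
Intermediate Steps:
I(B) = -B/3 (I(B) = B*(-⅓) = -B/3)
g(K, Z) = -2*Z² (g(K, Z) = (6*(-Z/3))*Z = (-2*Z)*Z = -2*Z²)
U(D, a) = D + a*D² (U(D, a) = D²*a + D = a*D² + D = D + a*D²)
g(-24, -9)*U(-3, 0) = (-2*(-9)²)*(-3*(1 - 3*0)) = (-2*81)*(-3*(1 + 0)) = -(-486) = -162*(-3) = 486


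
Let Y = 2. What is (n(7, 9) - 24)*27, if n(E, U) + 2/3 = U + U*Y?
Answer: 63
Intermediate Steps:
n(E, U) = -2/3 + 3*U (n(E, U) = -2/3 + (U + U*2) = -2/3 + (U + 2*U) = -2/3 + 3*U)
(n(7, 9) - 24)*27 = ((-2/3 + 3*9) - 24)*27 = ((-2/3 + 27) - 24)*27 = (79/3 - 24)*27 = (7/3)*27 = 63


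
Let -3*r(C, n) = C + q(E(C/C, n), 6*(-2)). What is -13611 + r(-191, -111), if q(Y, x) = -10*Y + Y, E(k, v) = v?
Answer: -41641/3 ≈ -13880.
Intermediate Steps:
q(Y, x) = -9*Y
r(C, n) = 3*n - C/3 (r(C, n) = -(C - 9*n)/3 = 3*n - C/3)
-13611 + r(-191, -111) = -13611 + (3*(-111) - ⅓*(-191)) = -13611 + (-333 + 191/3) = -13611 - 808/3 = -41641/3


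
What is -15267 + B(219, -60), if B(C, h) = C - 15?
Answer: -15063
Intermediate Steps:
B(C, h) = -15 + C
-15267 + B(219, -60) = -15267 + (-15 + 219) = -15267 + 204 = -15063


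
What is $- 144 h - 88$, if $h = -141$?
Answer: $20216$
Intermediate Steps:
$- 144 h - 88 = \left(-144\right) \left(-141\right) - 88 = 20304 - 88 = 20216$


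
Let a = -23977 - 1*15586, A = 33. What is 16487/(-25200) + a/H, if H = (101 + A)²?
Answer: -323257043/113122800 ≈ -2.8576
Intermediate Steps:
a = -39563 (a = -23977 - 15586 = -39563)
H = 17956 (H = (101 + 33)² = 134² = 17956)
16487/(-25200) + a/H = 16487/(-25200) - 39563/17956 = 16487*(-1/25200) - 39563*1/17956 = -16487/25200 - 39563/17956 = -323257043/113122800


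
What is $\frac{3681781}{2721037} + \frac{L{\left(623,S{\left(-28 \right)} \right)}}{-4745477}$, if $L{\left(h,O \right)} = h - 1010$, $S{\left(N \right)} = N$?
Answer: $\frac{1588441826896}{1173874409059} \approx 1.3532$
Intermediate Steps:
$L{\left(h,O \right)} = -1010 + h$ ($L{\left(h,O \right)} = h - 1010 = -1010 + h$)
$\frac{3681781}{2721037} + \frac{L{\left(623,S{\left(-28 \right)} \right)}}{-4745477} = \frac{3681781}{2721037} + \frac{-1010 + 623}{-4745477} = 3681781 \cdot \frac{1}{2721037} - - \frac{387}{4745477} = \frac{3681781}{2721037} + \frac{387}{4745477} = \frac{1588441826896}{1173874409059}$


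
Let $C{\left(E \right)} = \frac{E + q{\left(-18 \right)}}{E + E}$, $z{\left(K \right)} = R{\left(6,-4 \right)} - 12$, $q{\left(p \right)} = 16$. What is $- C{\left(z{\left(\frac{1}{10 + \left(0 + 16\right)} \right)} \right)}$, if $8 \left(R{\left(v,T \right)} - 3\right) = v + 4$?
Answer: $\frac{33}{62} \approx 0.53226$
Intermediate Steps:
$R{\left(v,T \right)} = \frac{7}{2} + \frac{v}{8}$ ($R{\left(v,T \right)} = 3 + \frac{v + 4}{8} = 3 + \frac{4 + v}{8} = 3 + \left(\frac{1}{2} + \frac{v}{8}\right) = \frac{7}{2} + \frac{v}{8}$)
$z{\left(K \right)} = - \frac{31}{4}$ ($z{\left(K \right)} = \left(\frac{7}{2} + \frac{1}{8} \cdot 6\right) - 12 = \left(\frac{7}{2} + \frac{3}{4}\right) - 12 = \frac{17}{4} - 12 = - \frac{31}{4}$)
$C{\left(E \right)} = \frac{16 + E}{2 E}$ ($C{\left(E \right)} = \frac{E + 16}{E + E} = \frac{16 + E}{2 E}$)
$- C{\left(z{\left(\frac{1}{10 + \left(0 + 16\right)} \right)} \right)} = - \frac{16 - \frac{31}{4}}{2 \left(- \frac{31}{4}\right)} = - \frac{\left(-4\right) 33}{2 \cdot 31 \cdot 4} = \left(-1\right) \left(- \frac{33}{62}\right) = \frac{33}{62}$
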